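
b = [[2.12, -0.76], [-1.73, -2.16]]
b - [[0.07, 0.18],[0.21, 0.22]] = [[2.05, -0.94], [-1.94, -2.38]]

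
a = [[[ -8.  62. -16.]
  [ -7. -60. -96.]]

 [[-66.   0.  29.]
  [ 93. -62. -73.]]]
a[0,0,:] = [-8.0, 62.0, -16.0]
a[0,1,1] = -60.0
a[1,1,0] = 93.0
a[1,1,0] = 93.0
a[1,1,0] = 93.0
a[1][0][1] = 0.0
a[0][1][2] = -96.0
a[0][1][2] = -96.0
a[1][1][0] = 93.0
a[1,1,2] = -73.0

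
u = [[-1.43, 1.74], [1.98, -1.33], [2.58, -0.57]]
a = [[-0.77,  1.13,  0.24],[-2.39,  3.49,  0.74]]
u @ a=[[-3.06, 4.46, 0.94], [1.65, -2.4, -0.51], [-0.62, 0.93, 0.20]]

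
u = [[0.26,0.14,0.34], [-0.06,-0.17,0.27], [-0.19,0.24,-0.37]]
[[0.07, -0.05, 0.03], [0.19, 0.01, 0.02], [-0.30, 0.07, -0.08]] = u@[[0.14, -0.3, 0.18],  [-0.6, 0.12, -0.16],  [0.35, 0.04, 0.03]]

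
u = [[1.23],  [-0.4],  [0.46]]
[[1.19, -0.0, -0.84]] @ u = [[1.08]]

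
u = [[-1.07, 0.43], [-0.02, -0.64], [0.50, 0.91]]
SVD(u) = [[0.12, 0.97], [-0.52, -0.12], [0.84, -0.21]] @ diag([1.1935753135952782, 1.1803719628896367]) @ [[0.25, 0.97], [-0.97, 0.25]]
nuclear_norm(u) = 2.37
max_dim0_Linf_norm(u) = 1.07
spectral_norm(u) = 1.19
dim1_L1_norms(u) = [1.5, 0.66, 1.41]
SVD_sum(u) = [[0.04,0.14], [-0.16,-0.6], [0.26,0.97]] + [[-1.11, 0.29],[0.14, -0.04],[0.24, -0.06]]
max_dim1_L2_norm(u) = 1.15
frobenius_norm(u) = 1.68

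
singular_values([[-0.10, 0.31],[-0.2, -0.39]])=[0.51, 0.2]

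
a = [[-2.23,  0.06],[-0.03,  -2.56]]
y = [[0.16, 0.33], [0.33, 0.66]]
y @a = [[-0.37,  -0.84], [-0.76,  -1.67]]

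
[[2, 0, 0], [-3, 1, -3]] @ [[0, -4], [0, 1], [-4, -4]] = [[0, -8], [12, 25]]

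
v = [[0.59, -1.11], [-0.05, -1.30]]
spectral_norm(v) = 1.75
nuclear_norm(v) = 2.22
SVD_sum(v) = [[0.26, -1.18], [0.27, -1.23]] + [[0.33, 0.07], [-0.32, -0.07]]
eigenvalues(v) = [0.62, -1.33]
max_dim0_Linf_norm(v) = 1.3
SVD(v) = [[0.69, 0.72], [0.72, -0.69]] @ diag([1.7467011233124223, 0.47088765732297766]) @ [[0.21, -0.98], [0.98, 0.21]]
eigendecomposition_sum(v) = [[0.61, -0.35], [-0.02, 0.01]] + [[-0.02, -0.76], [-0.03, -1.31]]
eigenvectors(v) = [[1.00, 0.50], [-0.03, 0.87]]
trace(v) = -0.71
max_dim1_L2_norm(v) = 1.3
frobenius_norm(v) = 1.81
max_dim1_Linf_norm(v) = 1.3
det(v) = -0.82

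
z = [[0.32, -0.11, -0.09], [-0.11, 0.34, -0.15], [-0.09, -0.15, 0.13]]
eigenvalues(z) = [-0.0, 0.34, 0.45]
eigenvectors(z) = [[0.38,0.76,0.52], [0.47,0.32,-0.82], [0.79,-0.56,0.24]]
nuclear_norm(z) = 0.79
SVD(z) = [[-0.52, -0.76, 0.38], [0.82, -0.32, 0.47], [-0.24, 0.56, 0.79]] @ diag([0.452840084443217, 0.33945630721319703, 0.0022963916564140625]) @ [[-0.52, 0.82, -0.24], [-0.76, -0.32, 0.56], [-0.38, -0.47, -0.79]]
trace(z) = 0.79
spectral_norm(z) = 0.45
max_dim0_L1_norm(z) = 0.6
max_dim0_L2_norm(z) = 0.39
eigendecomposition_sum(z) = [[-0.00, -0.00, -0.0], [-0.0, -0.00, -0.0], [-0.0, -0.0, -0.0]] + [[0.2,0.08,-0.14],  [0.08,0.04,-0.06],  [-0.14,-0.06,0.11]] + [[0.12, -0.19, 0.06], [-0.19, 0.31, -0.09], [0.06, -0.09, 0.03]]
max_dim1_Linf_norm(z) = 0.34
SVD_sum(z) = [[0.12, -0.19, 0.06], [-0.19, 0.31, -0.09], [0.06, -0.09, 0.03]] + [[0.2,  0.08,  -0.14], [0.08,  0.04,  -0.06], [-0.14,  -0.06,  0.11]] + [[-0.00, -0.00, -0.00], [-0.0, -0.00, -0.00], [-0.00, -0.0, -0.00]]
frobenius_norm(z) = 0.57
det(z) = -0.00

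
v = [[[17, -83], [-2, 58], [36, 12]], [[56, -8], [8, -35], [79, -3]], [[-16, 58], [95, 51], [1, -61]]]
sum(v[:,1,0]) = 101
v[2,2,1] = -61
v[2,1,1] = 51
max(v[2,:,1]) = 58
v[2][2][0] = 1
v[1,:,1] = [-8, -35, -3]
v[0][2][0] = 36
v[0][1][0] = -2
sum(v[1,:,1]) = -46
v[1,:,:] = [[56, -8], [8, -35], [79, -3]]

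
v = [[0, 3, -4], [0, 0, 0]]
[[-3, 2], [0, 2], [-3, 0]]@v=[[0, -9, 12], [0, 0, 0], [0, -9, 12]]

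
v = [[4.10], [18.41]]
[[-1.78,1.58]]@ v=[[21.79]]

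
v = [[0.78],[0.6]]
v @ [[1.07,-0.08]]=[[0.83, -0.06], [0.64, -0.05]]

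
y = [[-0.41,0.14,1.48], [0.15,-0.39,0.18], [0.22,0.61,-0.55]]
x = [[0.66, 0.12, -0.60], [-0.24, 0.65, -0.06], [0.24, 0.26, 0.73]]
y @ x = [[0.05, 0.43, 1.32], [0.24, -0.19, 0.06], [-0.13, 0.28, -0.57]]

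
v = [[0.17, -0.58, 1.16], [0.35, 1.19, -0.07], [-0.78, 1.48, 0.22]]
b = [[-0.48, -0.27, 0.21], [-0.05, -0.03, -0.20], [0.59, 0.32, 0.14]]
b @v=[[-0.34, 0.27, -0.49], [0.14, -0.3, -0.1], [0.10, 0.25, 0.69]]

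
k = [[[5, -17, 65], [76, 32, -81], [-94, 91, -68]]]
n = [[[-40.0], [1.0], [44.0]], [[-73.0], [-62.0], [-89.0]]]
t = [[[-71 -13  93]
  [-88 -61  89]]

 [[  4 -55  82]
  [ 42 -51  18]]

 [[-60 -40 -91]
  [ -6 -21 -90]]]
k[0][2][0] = -94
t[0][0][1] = -13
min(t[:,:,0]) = -88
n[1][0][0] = -73.0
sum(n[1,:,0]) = -224.0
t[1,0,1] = -55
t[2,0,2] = -91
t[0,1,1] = -61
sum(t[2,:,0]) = -66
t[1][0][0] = 4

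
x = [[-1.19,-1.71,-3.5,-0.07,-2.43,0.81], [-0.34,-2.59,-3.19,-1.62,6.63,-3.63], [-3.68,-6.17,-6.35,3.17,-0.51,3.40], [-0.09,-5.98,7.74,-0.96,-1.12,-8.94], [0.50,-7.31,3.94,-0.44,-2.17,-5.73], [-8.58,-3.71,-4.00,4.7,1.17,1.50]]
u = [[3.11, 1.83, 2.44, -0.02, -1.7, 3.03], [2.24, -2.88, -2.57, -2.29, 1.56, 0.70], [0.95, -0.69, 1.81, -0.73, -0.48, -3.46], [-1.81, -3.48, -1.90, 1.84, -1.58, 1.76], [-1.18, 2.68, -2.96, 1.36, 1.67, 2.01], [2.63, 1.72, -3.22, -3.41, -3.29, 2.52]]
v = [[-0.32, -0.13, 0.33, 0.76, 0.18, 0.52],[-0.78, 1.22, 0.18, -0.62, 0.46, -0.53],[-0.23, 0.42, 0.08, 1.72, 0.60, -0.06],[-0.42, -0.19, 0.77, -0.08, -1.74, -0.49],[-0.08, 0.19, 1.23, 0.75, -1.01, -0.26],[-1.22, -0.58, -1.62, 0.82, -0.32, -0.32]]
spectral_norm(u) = 8.09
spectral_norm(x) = 17.50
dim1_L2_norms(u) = [5.57, 5.3, 4.17, 5.29, 5.1, 7.0]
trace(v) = -0.43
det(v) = -0.01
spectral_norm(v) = 2.63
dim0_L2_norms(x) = [9.43, 12.27, 12.42, 5.99, 7.58, 11.85]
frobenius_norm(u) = 13.40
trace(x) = -11.76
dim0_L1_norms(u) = [11.92, 13.28, 14.9, 9.65, 10.28, 13.48]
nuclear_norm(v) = 9.41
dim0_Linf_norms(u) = [3.11, 3.48, 3.22, 3.41, 3.29, 3.46]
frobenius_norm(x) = 25.05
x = v @ u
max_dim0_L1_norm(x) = 28.72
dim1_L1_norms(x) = [9.71, 18.0, 23.28, 24.83, 20.09, 23.66]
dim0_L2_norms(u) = [5.21, 5.86, 6.21, 4.76, 4.65, 5.93]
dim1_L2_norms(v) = [1.05, 1.73, 1.89, 2.02, 1.79, 2.31]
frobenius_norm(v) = 4.50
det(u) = 4331.42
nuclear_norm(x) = 48.40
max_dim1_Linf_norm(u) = 3.48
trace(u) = 8.07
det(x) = -29.16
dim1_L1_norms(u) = [12.13, 12.24, 8.12, 12.37, 11.86, 16.79]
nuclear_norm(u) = 29.61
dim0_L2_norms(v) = [1.56, 1.45, 2.21, 2.27, 2.18, 0.98]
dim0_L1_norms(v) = [3.05, 2.73, 4.21, 4.75, 4.31, 2.18]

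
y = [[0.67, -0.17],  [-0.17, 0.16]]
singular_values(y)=[0.72, 0.11]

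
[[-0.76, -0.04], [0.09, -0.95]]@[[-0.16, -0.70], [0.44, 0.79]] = [[0.10, 0.5], [-0.43, -0.81]]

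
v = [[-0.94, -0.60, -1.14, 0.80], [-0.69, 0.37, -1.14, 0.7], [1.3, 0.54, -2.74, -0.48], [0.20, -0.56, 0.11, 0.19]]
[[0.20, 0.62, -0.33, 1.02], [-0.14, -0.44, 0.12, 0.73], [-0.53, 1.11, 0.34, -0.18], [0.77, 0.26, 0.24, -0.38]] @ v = [[-0.84, -0.64, 0.08, 0.95], [0.74, -0.42, 0.41, -0.34], [0.14, 1.01, -1.61, 0.16], [-0.67, -0.02, -1.87, 0.61]]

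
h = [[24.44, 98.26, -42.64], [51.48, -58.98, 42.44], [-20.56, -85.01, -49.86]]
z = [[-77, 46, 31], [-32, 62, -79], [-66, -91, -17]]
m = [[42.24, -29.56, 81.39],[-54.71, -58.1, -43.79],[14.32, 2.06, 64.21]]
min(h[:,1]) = -85.01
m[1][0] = -54.71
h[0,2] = -42.64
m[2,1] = 2.06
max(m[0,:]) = 81.39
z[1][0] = -32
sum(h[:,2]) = -50.06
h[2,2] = -49.86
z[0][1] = 46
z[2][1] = -91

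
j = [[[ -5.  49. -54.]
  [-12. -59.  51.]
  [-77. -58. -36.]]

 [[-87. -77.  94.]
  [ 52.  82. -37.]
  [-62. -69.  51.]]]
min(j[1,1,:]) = -37.0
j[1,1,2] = -37.0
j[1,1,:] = [52.0, 82.0, -37.0]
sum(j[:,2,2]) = 15.0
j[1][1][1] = 82.0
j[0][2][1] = -58.0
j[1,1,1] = 82.0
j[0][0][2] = -54.0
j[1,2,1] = -69.0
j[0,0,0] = -5.0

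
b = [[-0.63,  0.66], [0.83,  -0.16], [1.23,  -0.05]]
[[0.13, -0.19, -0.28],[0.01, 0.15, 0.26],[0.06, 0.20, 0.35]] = b @ [[0.06, 0.16, 0.28], [0.26, -0.13, -0.16]]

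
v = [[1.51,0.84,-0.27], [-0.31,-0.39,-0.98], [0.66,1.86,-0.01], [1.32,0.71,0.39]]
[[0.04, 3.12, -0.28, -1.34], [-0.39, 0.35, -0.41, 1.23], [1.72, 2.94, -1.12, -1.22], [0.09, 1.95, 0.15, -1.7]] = v @ [[-0.58, 1.22, 0.32, -0.84], [1.13, 1.14, -0.71, -0.36], [0.13, -1.20, 0.6, -0.85]]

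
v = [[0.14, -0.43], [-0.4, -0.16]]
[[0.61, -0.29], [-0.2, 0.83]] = v@ [[0.94, -2.08],[-1.12, 0.0]]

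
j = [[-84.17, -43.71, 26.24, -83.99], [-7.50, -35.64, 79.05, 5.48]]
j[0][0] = -84.17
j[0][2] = 26.24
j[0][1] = -43.71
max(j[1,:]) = 79.05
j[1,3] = 5.48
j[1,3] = 5.48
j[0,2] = 26.24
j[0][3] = -83.99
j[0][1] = -43.71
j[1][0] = -7.5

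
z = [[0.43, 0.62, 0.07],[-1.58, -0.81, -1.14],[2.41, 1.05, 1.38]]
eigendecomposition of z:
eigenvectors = [[-0.00+0.29j,(-0-0.29j),(-0.61+0j)], [-0.56+0.08j,(-0.56-0.08j),0.57+0.00j], [0.77+0.00j,(0.77-0j),(0.55+0j)]]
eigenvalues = [(0.61+1.01j), (0.61-1.01j), (-0.21+0j)]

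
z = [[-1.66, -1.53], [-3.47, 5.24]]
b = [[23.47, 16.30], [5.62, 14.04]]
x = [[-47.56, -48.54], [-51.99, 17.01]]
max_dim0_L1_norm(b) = 30.34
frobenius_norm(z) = 6.68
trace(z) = 3.58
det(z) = -14.01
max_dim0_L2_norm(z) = 5.46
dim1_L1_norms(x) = [96.1, 69.0]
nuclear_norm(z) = 8.52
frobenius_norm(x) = 87.24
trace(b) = 37.51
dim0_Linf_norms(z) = [3.47, 5.24]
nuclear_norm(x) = 119.48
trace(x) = -30.55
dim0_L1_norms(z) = [5.13, 6.77]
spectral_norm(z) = 6.30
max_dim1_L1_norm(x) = 96.1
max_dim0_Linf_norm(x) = 51.99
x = z @ b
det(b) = 237.91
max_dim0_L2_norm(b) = 24.13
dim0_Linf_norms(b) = [23.47, 16.3]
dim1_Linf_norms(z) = [1.66, 5.24]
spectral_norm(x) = 75.11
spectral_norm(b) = 31.43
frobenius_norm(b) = 32.33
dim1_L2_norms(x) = [67.96, 54.7]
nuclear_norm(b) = 39.00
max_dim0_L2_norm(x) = 70.46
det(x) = -3332.59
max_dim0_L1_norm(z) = 6.77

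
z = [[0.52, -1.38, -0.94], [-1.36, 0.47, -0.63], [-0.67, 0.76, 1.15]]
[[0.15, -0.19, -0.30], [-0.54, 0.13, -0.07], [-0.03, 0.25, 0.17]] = z @ [[0.23, -0.16, 0.09], [-0.18, -0.01, 0.20], [0.23, 0.13, 0.07]]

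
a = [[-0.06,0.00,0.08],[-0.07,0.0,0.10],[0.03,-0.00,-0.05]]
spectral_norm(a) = 0.17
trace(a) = -0.11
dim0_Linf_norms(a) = [0.07, 0.0, 0.1]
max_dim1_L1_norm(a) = 0.17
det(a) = 0.00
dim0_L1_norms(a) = [0.16, 0.0, 0.23]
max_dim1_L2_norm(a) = 0.12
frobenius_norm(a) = 0.17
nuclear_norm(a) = 0.17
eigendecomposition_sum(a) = [[0.0, 0.0, 0.00], [-0.00, 0.0, 0.0], [0.00, 0.0, 0.00]] + [[-0.06, -0.0, 0.08], [-0.07, -0.0, 0.1], [0.03, -0.0, -0.05]] + [[-0.00, -0.00, -0.00], [-0.00, -0.0, -0.0], [-0.0, -0.0, -0.0]]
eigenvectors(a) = [[0.00, -0.6, -0.79], [1.00, -0.72, -0.30], [0.0, 0.33, -0.54]]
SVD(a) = [[-0.59, 0.57, -0.57],[-0.73, -0.07, 0.68],[0.35, 0.82, 0.46]] @ diag([0.16814507221430125, 0.0052186866209248265, 1.9508332801207036e-19]) @ [[0.58, 0.0, -0.82], [-0.82, 0.0, -0.58], [-0.00, -1.0, -0.0]]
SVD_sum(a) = [[-0.06, 0.0, 0.08], [-0.07, 0.00, 0.10], [0.03, 0.00, -0.05]] + [[-0.00,0.0,-0.00], [0.0,0.0,0.00], [-0.0,0.0,-0.00]] + [[0.0, 0.00, 0.00], [0.0, -0.00, -0.00], [0.0, -0.0, -0.00]]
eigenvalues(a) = [0.0, -0.1, -0.01]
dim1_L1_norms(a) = [0.14, 0.17, 0.08]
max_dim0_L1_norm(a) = 0.23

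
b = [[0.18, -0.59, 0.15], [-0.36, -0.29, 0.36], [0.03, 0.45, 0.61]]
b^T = [[0.18,-0.36,0.03], [-0.59,-0.29,0.45], [0.15,0.36,0.61]]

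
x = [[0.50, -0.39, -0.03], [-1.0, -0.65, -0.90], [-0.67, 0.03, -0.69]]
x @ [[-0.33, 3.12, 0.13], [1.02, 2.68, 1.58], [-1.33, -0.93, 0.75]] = [[-0.52, 0.54, -0.57], [0.86, -4.03, -1.83], [1.17, -1.37, -0.56]]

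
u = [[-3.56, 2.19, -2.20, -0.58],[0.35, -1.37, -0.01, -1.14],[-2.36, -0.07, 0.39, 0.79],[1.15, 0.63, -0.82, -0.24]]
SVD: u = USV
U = [[-0.92, 0.32, 0.20, -0.12],[0.17, -0.03, 0.96, 0.2],[-0.35, -0.72, -0.08, 0.59],[0.08, 0.61, -0.16, 0.77]]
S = [5.1, 2.44, 1.66, 0.21]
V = [[0.83,-0.43,0.36,0.01], [0.51,0.48,-0.61,-0.36], [-0.21,-0.6,-0.21,-0.75], [0.04,-0.48,-0.68,0.56]]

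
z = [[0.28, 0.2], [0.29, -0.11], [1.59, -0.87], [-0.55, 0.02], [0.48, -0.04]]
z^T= [[0.28, 0.29, 1.59, -0.55, 0.48],[0.20, -0.11, -0.87, 0.02, -0.04]]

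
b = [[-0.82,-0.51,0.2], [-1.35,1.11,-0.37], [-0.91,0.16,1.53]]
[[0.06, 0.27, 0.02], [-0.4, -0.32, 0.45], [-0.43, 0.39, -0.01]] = b@[[0.08,-0.08,-0.16], [-0.33,-0.31,0.17], [-0.20,0.24,-0.12]]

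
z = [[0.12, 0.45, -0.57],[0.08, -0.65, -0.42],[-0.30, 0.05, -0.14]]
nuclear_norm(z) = 1.84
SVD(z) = [[0.48, 0.86, -0.15],[-0.88, 0.48, -0.02],[0.06, 0.14, 0.99]] @ diag([0.7931098061189433, 0.7267926918543284, 0.31929487704175796]) @ [[-0.04, 0.99, 0.11], [0.14, 0.11, -0.98], [-0.99, -0.02, -0.14]]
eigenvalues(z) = [(0.49+0j), (-0.58+0.2j), (-0.58-0.2j)]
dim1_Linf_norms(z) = [0.57, 0.65, 0.3]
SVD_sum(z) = [[-0.01, 0.38, 0.04], [0.03, -0.69, -0.08], [-0.0, 0.05, 0.0]] + [[0.09, 0.07, -0.62], [0.05, 0.04, -0.35], [0.01, 0.01, -0.10]] + [[0.05, 0.00, 0.01], [0.01, 0.0, 0.00], [-0.31, -0.01, -0.04]]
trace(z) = -0.67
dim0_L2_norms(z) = [0.33, 0.79, 0.72]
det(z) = 0.18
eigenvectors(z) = [[(0.89+0j), 0.44+0.45j, (0.44-0.45j)], [0.21+0.00j, -0.64+0.00j, -0.64-0.00j], [(-0.41+0j), 0.19+0.39j, (0.19-0.39j)]]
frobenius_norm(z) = 1.12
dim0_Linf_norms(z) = [0.3, 0.65, 0.57]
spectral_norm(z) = 0.79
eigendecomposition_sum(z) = [[(0.3+0j),0.11+0.00j,(-0.35+0j)],[(0.07+0j),(0.03+0j),-0.08+0.00j],[-0.14-0.00j,-0.05+0.00j,(0.16-0j)]] + [[-0.09+0.09j, 0.17+0.29j, (-0.11+0.34j)],[-0.13j, (-0.34-0.08j), -0.17-0.33j],[-0.08+0.04j, 0.05+0.23j, -0.15+0.20j]] + [[(-0.09-0.09j), (0.17-0.29j), (-0.11-0.34j)], [0.00+0.13j, (-0.34+0.08j), (-0.17+0.33j)], [-0.08-0.04j, 0.05-0.23j, (-0.15-0.2j)]]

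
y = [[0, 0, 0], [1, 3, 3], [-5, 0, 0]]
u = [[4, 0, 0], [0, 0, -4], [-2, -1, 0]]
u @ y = [[0, 0, 0], [20, 0, 0], [-1, -3, -3]]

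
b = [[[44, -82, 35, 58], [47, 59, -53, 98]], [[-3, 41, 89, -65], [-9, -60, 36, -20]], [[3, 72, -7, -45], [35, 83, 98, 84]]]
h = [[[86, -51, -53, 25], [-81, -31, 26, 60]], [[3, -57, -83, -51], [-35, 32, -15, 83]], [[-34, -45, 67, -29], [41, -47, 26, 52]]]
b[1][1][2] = 36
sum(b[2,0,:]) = 23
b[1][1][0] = -9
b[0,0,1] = -82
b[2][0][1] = 72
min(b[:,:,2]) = -53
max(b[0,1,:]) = 98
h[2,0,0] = -34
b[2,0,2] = -7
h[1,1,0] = -35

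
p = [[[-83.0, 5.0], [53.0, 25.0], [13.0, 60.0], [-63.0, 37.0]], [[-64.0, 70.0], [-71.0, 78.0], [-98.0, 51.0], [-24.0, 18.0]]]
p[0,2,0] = 13.0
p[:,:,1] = [[5.0, 25.0, 60.0, 37.0], [70.0, 78.0, 51.0, 18.0]]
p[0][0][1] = 5.0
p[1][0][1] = 70.0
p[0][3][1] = 37.0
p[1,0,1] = 70.0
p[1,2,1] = 51.0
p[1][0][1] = 70.0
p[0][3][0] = -63.0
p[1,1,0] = -71.0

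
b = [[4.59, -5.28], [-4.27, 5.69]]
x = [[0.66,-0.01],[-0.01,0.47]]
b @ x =[[3.08, -2.53], [-2.88, 2.72]]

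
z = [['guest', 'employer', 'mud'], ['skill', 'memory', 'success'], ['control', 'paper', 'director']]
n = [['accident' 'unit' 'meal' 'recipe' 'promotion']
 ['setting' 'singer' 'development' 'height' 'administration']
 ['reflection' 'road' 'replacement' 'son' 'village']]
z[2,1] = 'paper'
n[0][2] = 'meal'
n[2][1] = 'road'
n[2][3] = 'son'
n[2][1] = 'road'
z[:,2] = ['mud', 'success', 'director']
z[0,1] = 'employer'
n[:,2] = ['meal', 'development', 'replacement']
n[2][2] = 'replacement'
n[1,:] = ['setting', 'singer', 'development', 'height', 'administration']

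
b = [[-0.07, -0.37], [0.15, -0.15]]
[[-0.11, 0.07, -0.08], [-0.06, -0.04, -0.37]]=b @ [[-0.11, -0.36, -1.89], [0.31, -0.12, 0.57]]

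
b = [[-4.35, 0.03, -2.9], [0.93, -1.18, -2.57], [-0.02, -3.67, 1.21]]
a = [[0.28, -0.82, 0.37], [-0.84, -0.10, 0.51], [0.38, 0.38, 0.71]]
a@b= [[-1.99,-0.38,1.74], [3.55,-1.78,3.31], [-1.31,-3.04,-1.22]]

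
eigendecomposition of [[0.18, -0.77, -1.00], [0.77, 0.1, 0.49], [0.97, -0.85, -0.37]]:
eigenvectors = [[(0.35+0.49j),(0.35-0.49j),(-0.37+0j)], [0.21-0.45j,0.21+0.45j,(-0.75+0j)], [0.62+0.00j,0.62-0.00j,(0.55+0j)]]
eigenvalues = [(-0.11+1.38j), (-0.11-1.38j), (0.12+0j)]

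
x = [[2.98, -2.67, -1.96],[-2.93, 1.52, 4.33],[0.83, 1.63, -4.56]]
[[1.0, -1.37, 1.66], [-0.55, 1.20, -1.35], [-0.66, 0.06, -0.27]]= x@[[-0.04, -0.03, 0.02], [-0.41, 0.39, -0.51], [-0.01, 0.12, -0.12]]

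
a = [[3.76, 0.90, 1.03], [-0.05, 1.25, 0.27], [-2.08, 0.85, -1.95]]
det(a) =-7.987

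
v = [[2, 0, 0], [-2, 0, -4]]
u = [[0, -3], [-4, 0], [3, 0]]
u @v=[[6, 0, 12], [-8, 0, 0], [6, 0, 0]]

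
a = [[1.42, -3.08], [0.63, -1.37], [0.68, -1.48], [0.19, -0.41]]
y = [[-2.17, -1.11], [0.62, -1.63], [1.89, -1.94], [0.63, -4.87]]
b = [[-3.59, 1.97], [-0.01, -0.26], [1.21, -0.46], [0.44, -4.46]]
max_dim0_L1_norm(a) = 6.34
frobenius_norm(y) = 6.36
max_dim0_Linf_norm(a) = 3.08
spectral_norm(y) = 5.71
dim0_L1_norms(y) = [5.31, 9.55]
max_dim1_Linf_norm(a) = 3.08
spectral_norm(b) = 5.48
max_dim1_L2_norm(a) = 3.39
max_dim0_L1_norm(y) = 9.55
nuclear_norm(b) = 8.41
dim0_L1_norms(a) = [2.92, 6.34]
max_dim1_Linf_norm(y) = 4.87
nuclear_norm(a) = 4.08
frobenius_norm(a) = 4.08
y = a + b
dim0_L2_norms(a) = [1.71, 3.7]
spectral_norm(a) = 4.08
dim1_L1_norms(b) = [5.56, 0.27, 1.67, 4.9]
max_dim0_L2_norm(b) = 4.9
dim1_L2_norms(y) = [2.44, 1.74, 2.71, 4.91]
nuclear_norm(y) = 8.51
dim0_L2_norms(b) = [3.81, 4.9]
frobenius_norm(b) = 6.21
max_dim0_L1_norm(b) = 7.15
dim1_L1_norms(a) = [4.5, 2.0, 2.16, 0.6]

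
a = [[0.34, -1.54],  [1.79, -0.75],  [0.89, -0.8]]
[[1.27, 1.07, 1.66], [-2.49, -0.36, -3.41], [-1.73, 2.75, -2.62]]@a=[[3.82, -4.09],[-4.53, 6.83],[2.00, 2.70]]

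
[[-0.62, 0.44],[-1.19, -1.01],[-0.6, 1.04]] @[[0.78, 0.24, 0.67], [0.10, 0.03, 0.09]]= [[-0.44, -0.14, -0.38], [-1.03, -0.32, -0.89], [-0.36, -0.11, -0.31]]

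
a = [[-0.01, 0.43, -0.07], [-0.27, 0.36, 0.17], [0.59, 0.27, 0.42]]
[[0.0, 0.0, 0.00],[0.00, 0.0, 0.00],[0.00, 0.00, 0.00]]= a @ [[0.00,  -0.00,  0.00], [0.0,  -0.0,  0.00], [0.00,  -0.0,  0.0]]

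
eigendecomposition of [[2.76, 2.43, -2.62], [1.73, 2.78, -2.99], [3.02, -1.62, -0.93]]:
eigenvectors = [[0.22, 0.76, -0.77], [0.53, 0.41, -0.56], [0.82, 0.50, -0.32]]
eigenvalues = [-1.15, 2.34, 3.42]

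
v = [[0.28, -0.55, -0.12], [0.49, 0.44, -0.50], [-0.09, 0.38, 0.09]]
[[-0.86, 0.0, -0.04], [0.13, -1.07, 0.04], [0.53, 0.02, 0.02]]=v @ [[-0.66, 0.05, -0.03], [1.20, -0.38, 0.07], [0.14, 1.85, -0.05]]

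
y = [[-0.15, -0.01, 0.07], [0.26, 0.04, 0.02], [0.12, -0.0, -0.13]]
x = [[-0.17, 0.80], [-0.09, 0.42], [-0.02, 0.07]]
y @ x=[[0.03,-0.12], [-0.05,0.23], [-0.02,0.09]]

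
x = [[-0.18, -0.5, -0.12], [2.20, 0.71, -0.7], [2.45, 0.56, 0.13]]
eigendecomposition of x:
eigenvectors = [[0.03-0.32j,0.03+0.32j,0.27+0.00j], [-0.69+0.00j,-0.69-0.00j,(-0.6+0j)], [(-0.58+0.29j),(-0.58-0.29j),0.75+0.00j]]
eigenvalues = [(0.04+1.3j), (0.04-1.3j), (0.58+0j)]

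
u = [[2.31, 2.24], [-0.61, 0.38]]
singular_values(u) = [3.22, 0.7]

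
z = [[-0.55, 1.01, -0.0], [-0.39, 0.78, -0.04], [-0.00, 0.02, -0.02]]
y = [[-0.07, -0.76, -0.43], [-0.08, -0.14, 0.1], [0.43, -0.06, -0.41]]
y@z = [[0.33, -0.67, 0.04], [0.1, -0.19, 0.00], [-0.21, 0.38, 0.01]]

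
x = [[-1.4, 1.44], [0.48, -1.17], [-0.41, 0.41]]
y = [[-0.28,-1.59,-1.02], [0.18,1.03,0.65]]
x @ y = [[0.65, 3.71, 2.36], [-0.34, -1.97, -1.25], [0.19, 1.07, 0.68]]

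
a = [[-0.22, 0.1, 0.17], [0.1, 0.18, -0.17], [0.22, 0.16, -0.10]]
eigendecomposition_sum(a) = [[(-0.26+0j), (-0+0j), (0.17-0j)], [0.10-0.00j, -0j, -0.06+0.00j], [(0.16-0j), 0.00-0.00j, (-0.1+0j)]] + [[0.02+0.01j, 0.05-0.05j, 0.05j], [0.03j, (0.09+0.02j), -0.05+0.03j], [0.03+0.02j, 0.08-0.08j, 0.08j]] + [[0.02-0.01j, 0.05+0.05j, 0.00-0.05j], [-0.03j, 0.09-0.02j, -0.05-0.03j], [(0.03-0.02j), 0.08+0.08j, -0.08j]]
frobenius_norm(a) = 0.49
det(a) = -0.01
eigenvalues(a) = [(-0.36+0j), (0.11+0.11j), (0.11-0.11j)]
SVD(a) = [[-0.53,-0.83,0.16], [0.55,-0.48,-0.68], [0.65,-0.27,0.71]] @ diag([0.4268518663874209, 0.22873108656946153, 0.08988645169506367]) @ [[0.73,0.35,-0.58], [0.33,-0.93,-0.14], [0.59,0.09,0.8]]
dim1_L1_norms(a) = [0.49, 0.45, 0.48]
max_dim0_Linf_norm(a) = 0.22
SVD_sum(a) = [[-0.17, -0.08, 0.13], [0.17, 0.08, -0.14], [0.20, 0.10, -0.16]] + [[-0.06, 0.18, 0.03], [-0.04, 0.10, 0.02], [-0.02, 0.06, 0.01]] + [[0.01,  0.00,  0.01], [-0.04,  -0.01,  -0.05], [0.04,  0.01,  0.05]]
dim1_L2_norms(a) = [0.3, 0.27, 0.29]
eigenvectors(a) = [[(0.81+0j), -0.45+0.00j, (-0.45-0j)], [(-0.31+0j), (-0.3-0.48j), -0.30+0.48j], [(-0.5+0j), (-0.69+0j), -0.69-0.00j]]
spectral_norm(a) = 0.43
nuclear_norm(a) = 0.75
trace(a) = -0.14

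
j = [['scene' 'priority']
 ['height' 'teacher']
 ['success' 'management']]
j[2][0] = 'success'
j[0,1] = 'priority'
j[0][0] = 'scene'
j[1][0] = 'height'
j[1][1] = 'teacher'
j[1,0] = 'height'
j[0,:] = ['scene', 'priority']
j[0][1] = 'priority'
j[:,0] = ['scene', 'height', 'success']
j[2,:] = ['success', 'management']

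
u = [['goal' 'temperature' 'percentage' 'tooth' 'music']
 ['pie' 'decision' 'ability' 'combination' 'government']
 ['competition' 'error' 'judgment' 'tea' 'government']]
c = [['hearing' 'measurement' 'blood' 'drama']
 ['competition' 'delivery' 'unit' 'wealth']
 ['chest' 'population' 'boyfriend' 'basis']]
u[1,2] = 'ability'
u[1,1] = 'decision'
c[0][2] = 'blood'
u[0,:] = ['goal', 'temperature', 'percentage', 'tooth', 'music']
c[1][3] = 'wealth'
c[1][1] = 'delivery'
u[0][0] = 'goal'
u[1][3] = 'combination'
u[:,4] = ['music', 'government', 'government']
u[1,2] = 'ability'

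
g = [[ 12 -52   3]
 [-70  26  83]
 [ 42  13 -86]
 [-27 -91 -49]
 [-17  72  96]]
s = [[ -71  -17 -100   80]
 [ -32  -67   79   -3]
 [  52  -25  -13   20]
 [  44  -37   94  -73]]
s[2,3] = 20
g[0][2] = 3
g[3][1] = -91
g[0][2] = 3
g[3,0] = -27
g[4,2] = 96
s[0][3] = 80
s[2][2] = -13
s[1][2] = 79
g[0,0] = 12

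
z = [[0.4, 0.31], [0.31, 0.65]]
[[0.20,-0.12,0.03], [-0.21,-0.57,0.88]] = z@ [[1.2, 0.60, -1.55],[-0.9, -1.16, 2.09]]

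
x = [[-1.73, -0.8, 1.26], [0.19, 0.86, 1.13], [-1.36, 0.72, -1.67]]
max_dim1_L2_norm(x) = 2.28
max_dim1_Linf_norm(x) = 1.73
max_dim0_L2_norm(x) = 2.38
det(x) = 6.51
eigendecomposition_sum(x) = [[-0.87+0.76j, (-0.33-0.2j), 0.66+0.95j],[(0.15+0.37j), (-0.1+0.08j), 0.38-0.10j],[-0.66-0.83j, 0.19-0.29j, (-0.89+0.56j)]] + [[(-0.87-0.76j), (-0.33+0.2j), 0.66-0.95j], [(0.15-0.37j), (-0.1-0.08j), (0.38+0.1j)], [(-0.66+0.83j), (0.19+0.29j), -0.89-0.56j]] + [[(0.01-0j),-0.15-0.00j,(-0.05-0j)],[(-0.1+0j),1.06+0.00j,0.37+0.00j],[-0.03+0.00j,0.34+0.00j,0.12+0.00j]]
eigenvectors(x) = [[(-0.72+0j), (-0.72-0j), (-0.13+0j)],[-0.08+0.23j, -0.08-0.23j, 0.95+0.00j],[(0.03-0.65j), (0.03+0.65j), 0.30+0.00j]]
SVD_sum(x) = [[0.15, -0.33, 1.16], [0.10, -0.23, 0.83], [-0.23, 0.53, -1.87]] + [[-1.89, -0.4, 0.13], [0.28, 0.06, -0.02], [-1.05, -0.22, 0.07]] + [[0.01,  -0.07,  -0.02], [-0.2,  1.03,  0.32], [-0.08,  0.42,  0.13]]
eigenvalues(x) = [(-1.87+1.41j), (-1.87-1.41j), (1.19+0j)]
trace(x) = -2.54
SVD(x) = [[-0.49,0.87,-0.07], [-0.35,-0.13,0.93], [0.79,0.48,0.37]] @ diag([2.45780881116263, 2.2312051683033225, 1.187812840774117]) @ [[-0.12, 0.27, -0.96], [-0.98, -0.21, 0.06], [-0.18, 0.94, 0.29]]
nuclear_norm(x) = 5.88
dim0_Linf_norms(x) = [1.73, 0.86, 1.67]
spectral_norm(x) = 2.46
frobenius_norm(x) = 3.53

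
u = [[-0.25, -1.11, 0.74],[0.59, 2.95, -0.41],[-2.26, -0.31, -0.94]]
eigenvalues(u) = [(-0.47+1.11j), (-0.47-1.11j), (2.69+0j)]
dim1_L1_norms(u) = [2.1, 3.95, 3.51]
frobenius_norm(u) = 4.14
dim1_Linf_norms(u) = [1.11, 2.95, 2.26]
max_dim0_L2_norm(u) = 3.17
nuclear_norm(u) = 6.21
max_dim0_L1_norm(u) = 4.37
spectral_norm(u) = 3.37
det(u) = 3.88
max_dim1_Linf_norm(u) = 2.95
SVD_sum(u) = [[-0.47,  -1.08,  0.11],[1.17,  2.71,  -0.28],[-0.43,  -1.00,  0.10]] + [[0.40, -0.15, 0.24], [-0.50, 0.19, -0.3], [-1.81, 0.67, -1.08]] + [[-0.19, 0.12, 0.39], [-0.08, 0.05, 0.17], [-0.02, 0.01, 0.04]]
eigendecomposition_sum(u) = [[0.00+0.71j, -0.04+0.23j, (0.34+0.13j)], [-0.07-0.21j, (-0.01-0.07j), -0.11-0.00j], [(-1.18-0.52j), -0.35-0.24j, (-0.46+0.46j)]] + [[0.00-0.71j,  -0.04-0.23j,  (0.34-0.13j)], [(-0.07+0.21j),  (-0.01+0.07j),  (-0.11+0j)], [-1.18+0.52j,  -0.35+0.24j,  -0.46-0.46j]] + [[(-0.25+0j), (-1.02+0j), (0.06+0j)], [(0.74-0j), 2.97-0.00j, -0.19-0.00j], [(0.1-0j), 0.38-0.00j, -0.02-0.00j]]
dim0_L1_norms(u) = [3.1, 4.37, 2.09]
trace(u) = 1.76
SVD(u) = [[-0.35, 0.21, -0.91], [0.88, -0.26, -0.40], [-0.32, -0.94, -0.09]] @ diag([3.374557008928278, 2.3497307012439994, 0.48921429366324226]) @ [[0.4, 0.91, -0.09],[0.82, -0.3, 0.49],[0.42, -0.27, -0.87]]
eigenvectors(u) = [[(0.2+0.44j), (0.2-0.44j), (-0.32+0j)], [-0.10-0.11j, -0.10+0.11j, (0.94+0j)], [(-0.86+0j), (-0.86-0j), (0.12+0j)]]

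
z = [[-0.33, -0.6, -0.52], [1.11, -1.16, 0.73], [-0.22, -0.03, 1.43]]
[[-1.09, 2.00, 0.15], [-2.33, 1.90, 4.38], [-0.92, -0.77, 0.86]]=z@ [[0.41,-0.47,1.55], [2.06,-2.5,-1.79], [-0.54,-0.66,0.8]]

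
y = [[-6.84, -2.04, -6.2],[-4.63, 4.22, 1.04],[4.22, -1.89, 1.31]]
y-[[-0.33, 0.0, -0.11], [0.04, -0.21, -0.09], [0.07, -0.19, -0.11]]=[[-6.51,-2.04,-6.09], [-4.67,4.43,1.13], [4.15,-1.70,1.42]]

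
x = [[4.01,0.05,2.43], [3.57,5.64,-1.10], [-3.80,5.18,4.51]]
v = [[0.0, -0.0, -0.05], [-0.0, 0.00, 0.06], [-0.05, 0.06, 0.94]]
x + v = [[4.01,  0.05,  2.38], [3.57,  5.64,  -1.04], [-3.85,  5.24,  5.45]]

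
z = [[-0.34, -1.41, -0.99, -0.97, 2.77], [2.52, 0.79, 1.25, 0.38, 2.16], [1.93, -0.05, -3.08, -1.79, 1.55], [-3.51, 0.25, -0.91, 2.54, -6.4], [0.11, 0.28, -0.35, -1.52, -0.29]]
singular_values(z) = [9.03, 4.02, 2.65, 1.56, 0.05]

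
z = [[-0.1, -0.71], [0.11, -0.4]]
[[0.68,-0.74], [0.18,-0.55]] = z @ [[-1.2, -0.8], [-0.79, 1.16]]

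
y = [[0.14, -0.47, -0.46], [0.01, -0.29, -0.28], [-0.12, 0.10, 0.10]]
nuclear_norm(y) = 0.91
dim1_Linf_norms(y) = [0.47, 0.29, 0.12]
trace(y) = -0.05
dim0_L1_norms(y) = [0.27, 0.86, 0.84]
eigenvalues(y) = [0.26, -0.0, -0.31]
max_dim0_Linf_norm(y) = 0.47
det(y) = 0.00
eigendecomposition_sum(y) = [[0.20, -0.21, -0.21], [0.06, -0.07, -0.07], [-0.11, 0.12, 0.12]] + [[-0.0, 0.0, -0.00], [0.0, -0.00, 0.00], [-0.00, 0.00, -0.0]] + [[-0.06, -0.26, -0.25], [-0.05, -0.22, -0.21], [-0.01, -0.02, -0.02]]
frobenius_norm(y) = 0.81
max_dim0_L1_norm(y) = 0.86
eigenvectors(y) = [[0.84, 0.03, 0.75], [0.26, -0.7, 0.65], [-0.48, 0.72, 0.06]]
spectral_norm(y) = 0.80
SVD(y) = [[-0.84, 0.14, 0.52], [-0.5, -0.57, -0.65], [0.2, -0.81, 0.55]] @ diag([0.7976369329125635, 0.1134655027496018, 0.0009502313501270271]) @ [[-0.18, 0.70, 0.69], [0.98, 0.15, 0.11], [-0.02, 0.70, -0.72]]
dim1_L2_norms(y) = [0.67, 0.4, 0.19]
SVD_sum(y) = [[0.12, -0.47, -0.46], [0.07, -0.28, -0.27], [-0.03, 0.11, 0.11]] + [[0.02, 0.00, 0.00], [-0.06, -0.01, -0.01], [-0.09, -0.01, -0.01]] + [[-0.0, 0.0, -0.00], [0.0, -0.00, 0.00], [-0.0, 0.00, -0.00]]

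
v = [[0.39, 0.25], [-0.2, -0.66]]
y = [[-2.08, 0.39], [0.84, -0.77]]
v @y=[[-0.6, -0.04], [-0.14, 0.43]]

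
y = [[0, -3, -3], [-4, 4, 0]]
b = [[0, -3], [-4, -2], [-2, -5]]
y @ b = [[18, 21], [-16, 4]]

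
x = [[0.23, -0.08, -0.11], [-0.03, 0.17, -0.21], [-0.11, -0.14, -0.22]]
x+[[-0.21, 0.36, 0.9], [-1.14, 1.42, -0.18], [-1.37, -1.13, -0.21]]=[[0.02, 0.28, 0.79], [-1.17, 1.59, -0.39], [-1.48, -1.27, -0.43]]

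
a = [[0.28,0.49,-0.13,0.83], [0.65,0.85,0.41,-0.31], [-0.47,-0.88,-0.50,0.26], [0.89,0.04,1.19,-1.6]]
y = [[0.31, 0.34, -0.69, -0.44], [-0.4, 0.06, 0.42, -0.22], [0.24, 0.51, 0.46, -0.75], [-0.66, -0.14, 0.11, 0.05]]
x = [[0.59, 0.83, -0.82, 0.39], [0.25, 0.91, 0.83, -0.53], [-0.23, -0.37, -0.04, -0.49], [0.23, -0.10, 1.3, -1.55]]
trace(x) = -0.09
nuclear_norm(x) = 4.70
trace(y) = 0.88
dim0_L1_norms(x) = [1.3, 2.21, 2.99, 2.96]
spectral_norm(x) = 2.41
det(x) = 0.52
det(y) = 0.00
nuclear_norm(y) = 2.80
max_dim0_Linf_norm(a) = 1.6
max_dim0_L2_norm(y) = 0.94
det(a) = 0.16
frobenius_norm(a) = 2.92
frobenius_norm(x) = 2.88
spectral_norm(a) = 2.50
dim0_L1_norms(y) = [1.61, 1.05, 1.68, 1.46]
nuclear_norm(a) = 4.43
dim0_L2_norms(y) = [0.87, 0.63, 0.94, 0.9]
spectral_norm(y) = 1.20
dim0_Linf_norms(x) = [0.59, 0.91, 1.3, 1.55]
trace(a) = -0.97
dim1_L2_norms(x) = [1.36, 1.36, 0.66, 2.04]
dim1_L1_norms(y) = [1.78, 1.1, 1.96, 0.96]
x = y + a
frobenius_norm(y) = 1.68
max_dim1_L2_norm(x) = 2.04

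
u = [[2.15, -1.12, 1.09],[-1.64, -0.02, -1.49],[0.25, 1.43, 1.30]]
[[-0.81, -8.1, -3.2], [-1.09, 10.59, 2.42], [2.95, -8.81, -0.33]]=u@[[-2.29, -3.26, 1.52], [-0.5, -2.42, 2.53], [3.26, -3.49, -3.33]]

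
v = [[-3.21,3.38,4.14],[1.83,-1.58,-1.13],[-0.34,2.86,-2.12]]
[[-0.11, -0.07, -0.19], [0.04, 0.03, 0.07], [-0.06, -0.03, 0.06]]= v @ [[-0.01,0.01,0.02], [-0.03,-0.01,0.00], [-0.01,0.00,-0.03]]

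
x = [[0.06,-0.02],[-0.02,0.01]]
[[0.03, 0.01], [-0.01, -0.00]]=x @ [[0.53, 0.22], [0.22, 0.10]]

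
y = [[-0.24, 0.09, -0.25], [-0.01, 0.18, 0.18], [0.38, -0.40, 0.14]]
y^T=[[-0.24, -0.01, 0.38], [0.09, 0.18, -0.4], [-0.25, 0.18, 0.14]]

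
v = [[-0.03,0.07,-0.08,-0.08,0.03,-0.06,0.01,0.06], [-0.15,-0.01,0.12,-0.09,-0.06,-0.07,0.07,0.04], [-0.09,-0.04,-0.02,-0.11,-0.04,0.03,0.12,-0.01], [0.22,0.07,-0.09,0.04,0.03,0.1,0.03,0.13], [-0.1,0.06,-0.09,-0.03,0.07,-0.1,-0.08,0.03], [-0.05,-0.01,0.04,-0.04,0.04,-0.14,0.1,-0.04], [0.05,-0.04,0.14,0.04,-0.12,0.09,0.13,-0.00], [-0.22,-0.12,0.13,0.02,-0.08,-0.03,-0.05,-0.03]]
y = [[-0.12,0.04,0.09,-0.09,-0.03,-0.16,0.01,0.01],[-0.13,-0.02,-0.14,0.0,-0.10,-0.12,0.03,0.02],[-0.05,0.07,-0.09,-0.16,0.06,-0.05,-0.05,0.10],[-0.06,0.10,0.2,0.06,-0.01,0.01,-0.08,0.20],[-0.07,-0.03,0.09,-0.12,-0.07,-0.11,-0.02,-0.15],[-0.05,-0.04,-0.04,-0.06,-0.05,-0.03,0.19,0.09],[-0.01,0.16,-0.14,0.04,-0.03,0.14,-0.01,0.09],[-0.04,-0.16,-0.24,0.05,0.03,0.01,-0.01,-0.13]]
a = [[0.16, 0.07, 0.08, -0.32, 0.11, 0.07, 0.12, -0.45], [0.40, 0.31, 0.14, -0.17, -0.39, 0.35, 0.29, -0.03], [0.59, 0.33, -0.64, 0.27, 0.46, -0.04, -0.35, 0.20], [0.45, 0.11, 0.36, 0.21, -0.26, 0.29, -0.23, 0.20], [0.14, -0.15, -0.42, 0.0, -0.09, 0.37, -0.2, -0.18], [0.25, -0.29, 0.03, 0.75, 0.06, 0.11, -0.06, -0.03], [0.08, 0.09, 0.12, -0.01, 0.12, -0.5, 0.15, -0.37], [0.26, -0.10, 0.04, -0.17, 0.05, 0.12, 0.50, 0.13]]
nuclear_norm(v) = 1.46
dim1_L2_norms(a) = [0.61, 0.81, 1.15, 0.8, 0.66, 0.85, 0.67, 0.63]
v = y @ a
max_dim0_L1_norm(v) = 0.91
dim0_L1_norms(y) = [0.53, 0.62, 1.03, 0.58, 0.38, 0.63, 0.4, 0.79]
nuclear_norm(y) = 1.85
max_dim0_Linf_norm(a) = 0.75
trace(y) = -0.41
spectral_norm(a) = 1.28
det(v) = -0.00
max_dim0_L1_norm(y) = 1.03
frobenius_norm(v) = 0.68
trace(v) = 0.01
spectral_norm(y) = 0.46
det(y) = -0.00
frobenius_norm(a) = 2.24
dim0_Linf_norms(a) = [0.59, 0.33, 0.64, 0.75, 0.46, 0.5, 0.5, 0.45]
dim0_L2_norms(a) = [0.94, 0.59, 0.87, 0.92, 0.69, 0.79, 0.77, 0.69]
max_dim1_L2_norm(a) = 1.15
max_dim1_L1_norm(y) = 0.72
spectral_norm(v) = 0.47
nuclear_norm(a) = 5.64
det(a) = 0.01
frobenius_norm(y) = 0.77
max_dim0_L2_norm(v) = 0.38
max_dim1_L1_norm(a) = 2.88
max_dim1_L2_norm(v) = 0.3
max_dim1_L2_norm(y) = 0.32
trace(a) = 0.34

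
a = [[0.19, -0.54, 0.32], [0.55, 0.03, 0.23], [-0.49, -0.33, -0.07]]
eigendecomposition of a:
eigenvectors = [[0.62+0.00j,(0.62-0j),-0.37+0.00j], [0.21-0.51j,0.21+0.51j,0.37+0.00j], [0.12+0.55j,0.12-0.55j,0.85+0.00j]]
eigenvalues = [(0.07+0.72j), (0.07-0.72j), 0j]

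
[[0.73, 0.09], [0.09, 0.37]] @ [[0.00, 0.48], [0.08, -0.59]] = [[0.01, 0.30], [0.03, -0.18]]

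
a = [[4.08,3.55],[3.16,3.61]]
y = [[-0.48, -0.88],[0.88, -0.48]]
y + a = [[3.60, 2.67], [4.04, 3.13]]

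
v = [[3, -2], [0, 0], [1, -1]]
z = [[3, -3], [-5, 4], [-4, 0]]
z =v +[[0, -1], [-5, 4], [-5, 1]]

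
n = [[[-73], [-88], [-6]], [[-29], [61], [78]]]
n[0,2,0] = -6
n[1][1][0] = 61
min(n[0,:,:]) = -88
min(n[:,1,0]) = -88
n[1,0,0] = -29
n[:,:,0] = [[-73, -88, -6], [-29, 61, 78]]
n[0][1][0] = -88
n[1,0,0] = -29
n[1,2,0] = 78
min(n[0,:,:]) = -88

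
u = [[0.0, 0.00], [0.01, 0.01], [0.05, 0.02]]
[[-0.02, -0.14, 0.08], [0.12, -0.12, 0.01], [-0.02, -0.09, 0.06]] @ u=[[0.00, 0.0], [-0.00, -0.00], [0.00, 0.00]]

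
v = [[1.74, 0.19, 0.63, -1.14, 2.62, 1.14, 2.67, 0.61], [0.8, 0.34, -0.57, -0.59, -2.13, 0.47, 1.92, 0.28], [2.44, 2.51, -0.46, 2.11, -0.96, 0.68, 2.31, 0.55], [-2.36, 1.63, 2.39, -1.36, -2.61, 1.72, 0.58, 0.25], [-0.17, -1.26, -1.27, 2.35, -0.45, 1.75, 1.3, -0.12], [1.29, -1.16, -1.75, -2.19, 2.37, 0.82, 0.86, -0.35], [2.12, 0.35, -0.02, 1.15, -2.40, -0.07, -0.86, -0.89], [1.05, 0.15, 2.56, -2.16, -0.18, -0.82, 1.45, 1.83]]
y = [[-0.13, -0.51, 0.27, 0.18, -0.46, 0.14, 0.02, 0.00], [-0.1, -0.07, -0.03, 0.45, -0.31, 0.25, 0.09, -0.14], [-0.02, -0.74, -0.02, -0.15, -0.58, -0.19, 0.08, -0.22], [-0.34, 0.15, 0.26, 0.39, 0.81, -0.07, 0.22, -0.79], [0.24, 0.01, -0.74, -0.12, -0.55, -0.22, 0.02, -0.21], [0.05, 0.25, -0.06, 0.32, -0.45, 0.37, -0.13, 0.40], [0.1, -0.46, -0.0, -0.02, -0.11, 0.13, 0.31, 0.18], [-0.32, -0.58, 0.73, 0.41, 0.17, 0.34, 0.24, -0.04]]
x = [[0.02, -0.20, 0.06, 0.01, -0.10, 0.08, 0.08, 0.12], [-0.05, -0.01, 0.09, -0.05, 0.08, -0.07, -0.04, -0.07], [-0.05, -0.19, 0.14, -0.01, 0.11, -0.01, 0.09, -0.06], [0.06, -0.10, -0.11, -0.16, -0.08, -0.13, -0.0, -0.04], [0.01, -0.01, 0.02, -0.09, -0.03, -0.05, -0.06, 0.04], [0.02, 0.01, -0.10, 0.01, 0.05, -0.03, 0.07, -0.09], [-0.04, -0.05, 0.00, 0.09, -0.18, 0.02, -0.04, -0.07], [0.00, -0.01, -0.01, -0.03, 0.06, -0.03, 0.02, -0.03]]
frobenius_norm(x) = 0.61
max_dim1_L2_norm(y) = 1.3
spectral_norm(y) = 1.69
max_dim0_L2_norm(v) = 5.54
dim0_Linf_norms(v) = [2.44, 2.51, 2.56, 2.35, 2.62, 1.75, 2.67, 1.83]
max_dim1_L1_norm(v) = 12.9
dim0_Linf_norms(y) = [0.34, 0.74, 0.74, 0.45, 0.81, 0.37, 0.31, 0.79]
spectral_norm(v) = 6.49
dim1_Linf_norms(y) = [0.51, 0.45, 0.74, 0.81, 0.74, 0.45, 0.46, 0.73]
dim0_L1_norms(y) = [1.3, 2.77, 2.11, 2.04, 3.44, 1.71, 1.11, 1.98]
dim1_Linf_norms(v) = [2.67, 2.13, 2.51, 2.61, 2.35, 2.37, 2.4, 2.56]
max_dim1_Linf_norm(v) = 2.67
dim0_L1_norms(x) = [0.25, 0.58, 0.53, 0.45, 0.69, 0.42, 0.4, 0.52]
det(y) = 0.00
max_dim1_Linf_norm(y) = 0.81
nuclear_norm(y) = 5.54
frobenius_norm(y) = 2.67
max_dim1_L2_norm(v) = 5.09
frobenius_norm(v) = 11.99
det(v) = -3111.44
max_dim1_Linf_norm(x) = 0.2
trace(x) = -0.14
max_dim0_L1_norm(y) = 3.44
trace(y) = 0.26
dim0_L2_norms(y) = [0.56, 1.2, 1.11, 0.83, 1.36, 0.66, 0.48, 0.96]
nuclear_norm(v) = 29.22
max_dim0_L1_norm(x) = 0.69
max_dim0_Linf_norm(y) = 0.81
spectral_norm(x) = 0.34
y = v @ x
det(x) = 0.00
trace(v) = 1.60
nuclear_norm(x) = 1.34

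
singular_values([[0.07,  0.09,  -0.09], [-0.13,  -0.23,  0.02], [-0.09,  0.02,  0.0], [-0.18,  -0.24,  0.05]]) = [0.42, 0.09, 0.07]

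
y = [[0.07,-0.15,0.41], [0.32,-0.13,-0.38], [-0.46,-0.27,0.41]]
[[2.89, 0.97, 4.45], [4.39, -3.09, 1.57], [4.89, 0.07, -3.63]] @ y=[[-1.53, -1.76, 2.64], [-1.40, -0.68, 3.62], [2.03, 0.24, 0.49]]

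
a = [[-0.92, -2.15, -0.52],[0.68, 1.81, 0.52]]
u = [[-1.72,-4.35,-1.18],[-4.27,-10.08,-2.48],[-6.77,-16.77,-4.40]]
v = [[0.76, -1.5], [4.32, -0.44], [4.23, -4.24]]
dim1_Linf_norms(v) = [1.5, 4.32, 4.24]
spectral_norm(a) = 3.12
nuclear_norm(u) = 22.50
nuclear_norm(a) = 3.22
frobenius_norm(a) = 3.12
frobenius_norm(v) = 7.59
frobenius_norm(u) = 22.26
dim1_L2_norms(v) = [1.68, 4.34, 5.99]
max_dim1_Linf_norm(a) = 2.15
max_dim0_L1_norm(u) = 31.2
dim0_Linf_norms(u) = [6.77, 16.77, 4.4]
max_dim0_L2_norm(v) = 6.09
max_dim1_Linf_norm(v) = 4.32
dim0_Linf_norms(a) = [0.92, 2.15, 0.52]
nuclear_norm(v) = 9.66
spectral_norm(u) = 22.26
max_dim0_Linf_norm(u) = 16.77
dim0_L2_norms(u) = [8.19, 20.04, 5.19]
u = v @ a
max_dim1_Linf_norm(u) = 16.77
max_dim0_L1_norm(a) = 3.96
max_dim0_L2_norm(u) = 20.04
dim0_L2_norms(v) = [6.09, 4.52]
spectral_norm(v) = 7.17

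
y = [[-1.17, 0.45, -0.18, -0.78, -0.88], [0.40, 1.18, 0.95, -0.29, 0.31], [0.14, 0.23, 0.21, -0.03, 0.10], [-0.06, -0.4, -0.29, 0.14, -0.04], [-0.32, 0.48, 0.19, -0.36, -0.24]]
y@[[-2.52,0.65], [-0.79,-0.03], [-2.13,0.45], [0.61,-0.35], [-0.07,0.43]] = [[2.56, -0.96], [-4.16, 0.89], [-1.01, 0.23], [1.17, -0.22], [-0.18, -0.11]]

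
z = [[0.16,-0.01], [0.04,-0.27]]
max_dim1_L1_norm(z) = 0.31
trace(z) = -0.11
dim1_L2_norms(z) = [0.16, 0.27]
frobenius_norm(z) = 0.32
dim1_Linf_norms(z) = [0.16, 0.27]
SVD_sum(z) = [[0.01, -0.05], [0.07, -0.26]] + [[0.15,  0.04], [-0.03,  -0.01]]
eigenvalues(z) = [0.16, -0.27]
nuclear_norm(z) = 0.43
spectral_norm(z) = 0.28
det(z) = -0.04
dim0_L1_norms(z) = [0.2, 0.28]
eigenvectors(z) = [[1.0,0.02], [0.09,1.0]]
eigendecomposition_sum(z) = [[0.16,-0.00], [0.01,-0.0]] + [[0.0, -0.01], [0.03, -0.27]]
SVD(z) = [[0.18,  0.98], [0.98,  -0.18]] @ diag([0.2759378504904959, 0.1551073907545502]) @ [[0.25, -0.97], [0.97, 0.25]]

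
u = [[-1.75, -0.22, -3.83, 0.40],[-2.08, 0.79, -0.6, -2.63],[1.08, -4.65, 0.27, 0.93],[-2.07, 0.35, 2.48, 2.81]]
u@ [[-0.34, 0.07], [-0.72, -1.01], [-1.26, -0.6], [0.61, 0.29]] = [[5.82, 2.51], [-0.71, -1.35], [3.21, 4.88], [-0.96, -1.17]]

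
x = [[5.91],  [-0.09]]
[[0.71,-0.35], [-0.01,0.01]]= x@ [[0.12, -0.06]]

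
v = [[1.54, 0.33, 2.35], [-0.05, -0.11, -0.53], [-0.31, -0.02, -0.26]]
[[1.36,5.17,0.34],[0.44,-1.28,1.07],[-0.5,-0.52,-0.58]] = v @ [[2.53, -0.56, 3.53], [0.14, -1.38, -2.69], [-1.1, 2.76, -1.79]]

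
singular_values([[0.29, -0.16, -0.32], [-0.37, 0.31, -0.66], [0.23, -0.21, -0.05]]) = [0.83, 0.53, 0.04]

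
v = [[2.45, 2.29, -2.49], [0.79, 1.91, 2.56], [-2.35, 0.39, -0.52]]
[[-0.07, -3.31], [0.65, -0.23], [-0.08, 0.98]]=v@ [[0.02, -0.57], [0.12, -0.41], [0.16, 0.39]]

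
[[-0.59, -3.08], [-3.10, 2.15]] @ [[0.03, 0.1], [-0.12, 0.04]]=[[0.35, -0.18], [-0.35, -0.22]]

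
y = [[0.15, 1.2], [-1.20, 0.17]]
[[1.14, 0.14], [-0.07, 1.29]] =y @ [[0.19,-1.04], [0.93,0.25]]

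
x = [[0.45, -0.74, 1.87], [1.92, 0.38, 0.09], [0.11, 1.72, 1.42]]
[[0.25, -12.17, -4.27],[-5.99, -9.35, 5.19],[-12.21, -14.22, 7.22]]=x @[[-1.93, -4.05, 1.8], [-5.63, -2.59, 4.77], [-1.63, -6.56, -0.83]]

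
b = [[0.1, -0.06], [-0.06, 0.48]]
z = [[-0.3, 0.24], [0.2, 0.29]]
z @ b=[[-0.04, 0.13], [0.00, 0.13]]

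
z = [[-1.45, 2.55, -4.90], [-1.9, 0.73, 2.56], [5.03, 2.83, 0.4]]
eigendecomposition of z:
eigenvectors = [[0.72+0.00j, 0.72-0.00j, (-0.17+0j)], [(-0.14+0.34j), -0.14-0.34j, 0.81+0.00j], [(-0.04-0.59j), (-0.04+0.59j), (0.57+0j)]]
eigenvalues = [(-1.63+5.27j), (-1.63-5.27j), (2.93+0j)]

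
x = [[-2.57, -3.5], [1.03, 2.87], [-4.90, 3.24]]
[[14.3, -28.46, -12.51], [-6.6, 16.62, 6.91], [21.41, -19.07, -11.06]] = x@ [[-4.76, 6.24, 3.11],[-0.59, 3.55, 1.29]]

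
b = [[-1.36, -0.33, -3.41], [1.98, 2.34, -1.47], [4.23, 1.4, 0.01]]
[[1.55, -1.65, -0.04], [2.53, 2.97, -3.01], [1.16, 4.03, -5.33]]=b @ [[0.04, 0.7, -1.31],[0.71, 0.76, 0.15],[-0.54, 0.13, 0.52]]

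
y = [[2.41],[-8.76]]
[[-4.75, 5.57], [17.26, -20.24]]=y@ [[-1.97, 2.31]]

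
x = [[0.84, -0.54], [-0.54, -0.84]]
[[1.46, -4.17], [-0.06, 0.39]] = x @ [[1.26, -3.72], [-0.74, 1.93]]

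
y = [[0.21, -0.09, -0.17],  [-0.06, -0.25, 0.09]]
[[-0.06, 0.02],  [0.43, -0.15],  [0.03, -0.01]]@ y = [[-0.01,  0.0,  0.01],[0.10,  -0.0,  -0.09],[0.01,  -0.0,  -0.01]]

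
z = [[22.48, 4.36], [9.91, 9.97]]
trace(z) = 32.45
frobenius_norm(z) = 26.87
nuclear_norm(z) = 32.92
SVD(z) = [[-0.87, -0.49], [-0.49, 0.87]] @ diag([25.949182138305794, 6.972011643208269]) @ [[-0.94, -0.33],[-0.33, 0.94]]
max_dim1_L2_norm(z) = 22.9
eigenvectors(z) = [[0.84, -0.27], [0.54, 0.96]]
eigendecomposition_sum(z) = [[21.37,6.08], [13.82,3.93]] + [[1.11, -1.72],[-3.91, 6.04]]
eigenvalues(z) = [25.3, 7.15]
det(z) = 180.92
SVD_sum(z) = [[21.34, 7.57], [11.94, 4.24]] + [[1.14, -3.21], [-2.03, 5.73]]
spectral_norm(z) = 25.95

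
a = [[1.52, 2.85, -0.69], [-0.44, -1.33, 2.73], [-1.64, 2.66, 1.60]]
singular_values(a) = [4.18, 3.59, 1.51]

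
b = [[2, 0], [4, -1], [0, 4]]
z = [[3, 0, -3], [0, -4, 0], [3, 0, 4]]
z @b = [[6, -12], [-16, 4], [6, 16]]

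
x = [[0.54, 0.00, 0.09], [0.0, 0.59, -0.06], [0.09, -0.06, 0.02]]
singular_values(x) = [0.6, 0.55, 0.0]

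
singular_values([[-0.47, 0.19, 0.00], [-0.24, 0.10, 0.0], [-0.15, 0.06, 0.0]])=[0.59, 0.0, 0.0]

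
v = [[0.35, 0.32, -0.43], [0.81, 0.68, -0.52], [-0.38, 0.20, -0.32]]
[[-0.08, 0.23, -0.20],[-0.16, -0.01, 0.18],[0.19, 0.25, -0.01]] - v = [[-0.43, -0.09, 0.23], [-0.97, -0.69, 0.70], [0.57, 0.05, 0.31]]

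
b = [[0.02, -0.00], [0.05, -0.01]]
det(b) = -0.00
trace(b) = 0.01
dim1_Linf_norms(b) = [0.02, 0.05]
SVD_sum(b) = [[0.02, -0.0], [0.05, -0.01]] + [[0.0, 0.00], [-0.0, -0.0]]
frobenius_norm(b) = 0.05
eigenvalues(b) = [-0.01, 0.02]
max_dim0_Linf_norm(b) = 0.05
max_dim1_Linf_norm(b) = 0.05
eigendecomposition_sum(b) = [[-0.00, -0.0],[0.02, -0.01]] + [[0.02, 0.00], [0.03, 0.00]]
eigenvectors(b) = [[0.00,0.51],[1.0,0.86]]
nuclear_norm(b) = 0.06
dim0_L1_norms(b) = [0.07, 0.01]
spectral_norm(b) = 0.05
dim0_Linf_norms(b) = [0.05, 0.01]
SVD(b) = [[-0.36, -0.93], [-0.93, 0.36]] @ diag([0.054649857042190435, 0.0036596619062625774]) @ [[-0.99, 0.17], [-0.17, -0.99]]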